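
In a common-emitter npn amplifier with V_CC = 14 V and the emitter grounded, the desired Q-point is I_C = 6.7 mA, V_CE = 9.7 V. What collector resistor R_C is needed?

R_C ≈ 0.64 kΩ

Collector loop: V_CC = I_C·R_C + V_CE.
R_C = (V_CC − V_CE)/I_C = (14 − 9.7)/6.7 = 0.642 kΩ.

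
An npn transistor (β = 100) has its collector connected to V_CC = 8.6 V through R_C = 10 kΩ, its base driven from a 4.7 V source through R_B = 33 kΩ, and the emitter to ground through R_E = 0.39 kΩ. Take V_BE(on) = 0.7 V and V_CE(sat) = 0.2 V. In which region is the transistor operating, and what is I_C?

saturation; I_C ≈ 0.8 mA

Assume active: I_B = (4.7 − 0.7)/(33 + 101×0.39) = 0.0553 mA, I_C = β·I_B = 5.53 mA.
Then V_CE = 8.6 − 5.53×10 − 5.58×0.39 = -48.8 V < 0.2 V — the active assumption fails.
Re-solve with V_CE = 0.2 V. KCL at the emitter: V_E/R_E = (V_BB−0.7−V_E)/R_B + (V_CC−0.2−V_E)/R_C, giving V_E = 0.357 V.
I_C = (V_CC − 0.2 − V_E)/R_C = (8.4 − 0.357)/10 = 0.804 mA.
Check: I_B = (4 − 0.357)/33 = 0.11 mA, and β·I_B = 11 mA > I_C, confirming saturation.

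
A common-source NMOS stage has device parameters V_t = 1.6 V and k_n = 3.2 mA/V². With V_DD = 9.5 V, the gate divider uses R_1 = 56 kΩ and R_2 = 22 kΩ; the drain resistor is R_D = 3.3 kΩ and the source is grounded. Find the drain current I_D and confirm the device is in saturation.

V_G = V_DD·R_2/(R_1+R_2) = 9.5×22/78 = 2.68 V. With the source grounded, V_GS = V_G = 2.68 V.
Assume saturation: I_D = (k_n/2)(V_GS − V_t)² = (3.2/2)×(2.68 − 1.6)² = 1.6×1.08² = 1.86 mA.
V_DS = V_DD − I_D·R_D = 9.5 − 1.86×3.3 = 3.35 V.
Saturation requires V_DS ≥ V_GS − V_t = 1.08 V; 3.35 ≥ 1.08 ✓.

I_D ≈ 1.9 mA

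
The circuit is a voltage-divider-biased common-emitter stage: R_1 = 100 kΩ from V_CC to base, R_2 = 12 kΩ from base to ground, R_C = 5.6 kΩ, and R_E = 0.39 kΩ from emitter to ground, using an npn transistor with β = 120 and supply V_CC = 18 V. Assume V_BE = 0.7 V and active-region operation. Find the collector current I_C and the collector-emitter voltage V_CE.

Thevenize the base divider: V_Th = V_CC·R_2/(R_1+R_2) = 18×12/112 = 1.93 V, R_Th = R_1‖R_2 = 10.7 kΩ.
Base-emitter loop: V_Th = I_B·R_Th + V_BE + (β+1)I_B·R_E, so I_B = (1.93 − 0.7) / (10.7 + 121×0.39) = 0.0212 mA.
I_C = β·I_B = 120×0.0212 = 2.55 mA, and I_E = (β+1)I_B = 2.57 mA.
V_CE = V_CC − I_C·R_C − I_E·R_E = 18 − 2.55×5.6 − 2.57×0.39 = 2.74 V.
V_CE = 2.74 V > 0.2 V confirms active-region operation.

I_C ≈ 2.5 mA, V_CE ≈ 2.7 V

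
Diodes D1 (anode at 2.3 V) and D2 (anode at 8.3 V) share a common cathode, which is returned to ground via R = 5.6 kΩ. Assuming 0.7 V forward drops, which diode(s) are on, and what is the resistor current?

Only D2 conducts; I_R ≈ 1.4 mA

Assume both conduct. Then node N would need to be at both 2.3−0.7 = 1.6 V and 8.3−0.7 = 7.6 V, which is impossible.
Assume only D2 conducts: V_N = 8.3 − 0.7 = 7.6 V, so I_R = 7.6/5.6 = 1.36 mA.
Check D1: its anode-to-cathode voltage is 2.3 − 7.6 = -5.3 V < 0.7 V, so it is off. The assumption is consistent.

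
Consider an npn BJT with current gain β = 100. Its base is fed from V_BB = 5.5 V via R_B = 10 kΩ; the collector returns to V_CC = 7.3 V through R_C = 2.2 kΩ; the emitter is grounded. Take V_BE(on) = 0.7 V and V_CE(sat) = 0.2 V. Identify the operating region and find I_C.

Assume active: I_B = (5.5 − 0.7)/10 = 0.48 mA, giving I_C = β·I_B = 48 mA.
But then V_CE = 7.3 − 48×2.2 = -98.3 V < V_CE(sat) = 0.2 V — impossible in the active region.
So the transistor is saturated. With V_CE = 0.2 V, I_C = (V_CC − 0.2)/R_C = 7.1/2.2 = 3.23 mA.
Check: β·I_B = 48 mA > I_C = 3.23 mA, confirming saturation.

saturation; I_C ≈ 3.2 mA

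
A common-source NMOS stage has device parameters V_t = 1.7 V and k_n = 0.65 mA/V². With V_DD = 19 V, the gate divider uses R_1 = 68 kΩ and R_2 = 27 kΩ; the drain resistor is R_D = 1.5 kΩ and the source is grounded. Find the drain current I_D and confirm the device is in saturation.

I_D ≈ 4.4 mA

V_G = V_DD·R_2/(R_1+R_2) = 19×27/95 = 5.4 V. With the source grounded, V_GS = V_G = 5.4 V.
Assume saturation: I_D = (k_n/2)(V_GS − V_t)² = (0.65/2)×(5.4 − 1.7)² = 0.325×3.7² = 4.45 mA.
V_DS = V_DD − I_D·R_D = 19 − 4.45×1.5 = 12.3 V.
Saturation requires V_DS ≥ V_GS − V_t = 3.7 V; 12.3 ≥ 3.7 ✓.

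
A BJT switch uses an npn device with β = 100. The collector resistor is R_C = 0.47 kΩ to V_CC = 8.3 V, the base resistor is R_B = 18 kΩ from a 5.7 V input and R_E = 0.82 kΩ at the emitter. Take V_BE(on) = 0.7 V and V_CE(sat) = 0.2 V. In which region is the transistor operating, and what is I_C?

Assume active. Base-emitter loop: I_B = (V_BB − V_BE)/(R_B + (β+1)R_E) = (5.7 − 0.7)/(18 + 101×0.82) = 0.0496 mA.
I_C = β·I_B = 100×0.0496 = 4.96 mA.
V_CE = V_CC − I_C·R_C − I_E·R_E = 8.3 − 4.96×0.47 − 5.01×0.82 = 1.86 V > V_CE(sat), so the active-region assumption holds.

active; I_C ≈ 5 mA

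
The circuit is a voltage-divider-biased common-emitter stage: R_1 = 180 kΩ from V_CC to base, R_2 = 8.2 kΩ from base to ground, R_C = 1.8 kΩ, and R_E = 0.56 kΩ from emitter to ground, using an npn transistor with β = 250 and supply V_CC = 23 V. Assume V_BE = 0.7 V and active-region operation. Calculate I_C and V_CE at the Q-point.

Thevenize the base divider: V_Th = V_CC·R_2/(R_1+R_2) = 23×8.2/188 = 1 V, R_Th = R_1‖R_2 = 7.84 kΩ.
Base-emitter loop: V_Th = I_B·R_Th + V_BE + (β+1)I_B·R_E, so I_B = (1 − 0.7) / (7.84 + 251×0.56) = 0.00204 mA.
I_C = β·I_B = 250×0.00204 = 0.509 mA, and I_E = (β+1)I_B = 0.511 mA.
V_CE = V_CC − I_C·R_C − I_E·R_E = 23 − 0.509×1.8 − 0.511×0.56 = 21.8 V.
V_CE = 21.8 V > 0.2 V confirms active-region operation.

I_C ≈ 0.51 mA, V_CE ≈ 22 V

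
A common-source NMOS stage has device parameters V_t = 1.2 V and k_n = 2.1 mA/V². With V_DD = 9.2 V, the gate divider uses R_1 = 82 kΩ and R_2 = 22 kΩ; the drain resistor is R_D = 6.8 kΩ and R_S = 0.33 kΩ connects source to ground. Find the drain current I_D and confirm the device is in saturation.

V_G = V_DD·R_2/(R_1+R_2) = 9.2×22/104 = 1.95 V.
Assume saturation: I_D = (k_n/2)(V_GS − V_t)² with V_GS = V_G − I_D·R_S = 1.95 − 0.33·I_D.
Substituting gives 0.114·I_D² − 1.52·I_D + 0.585 = 0, with roots I_D = 0.397 or 12.9 mA.
The root I_D = 12.9 mA gives V_GS = -2.3 V ≤ V_t, so take I_D = 0.397 mA.
Then V_GS = 1.82 V and V_DS = V_DD − I_D(R_D+R_S) = 9.2 − 0.397×7.13 = 6.37 V.
Saturation requires V_DS ≥ V_GS − V_t = 0.615 V; 6.37 ≥ 0.615 ✓.

I_D ≈ 0.4 mA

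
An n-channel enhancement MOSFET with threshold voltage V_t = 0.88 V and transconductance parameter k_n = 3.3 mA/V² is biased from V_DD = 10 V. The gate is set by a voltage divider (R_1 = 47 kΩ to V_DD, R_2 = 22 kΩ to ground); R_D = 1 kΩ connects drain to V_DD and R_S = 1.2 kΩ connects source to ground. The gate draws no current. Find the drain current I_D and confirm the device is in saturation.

V_G = V_DD·R_2/(R_1+R_2) = 10×22/69 = 3.19 V.
Assume saturation: I_D = (k_n/2)(V_GS − V_t)² with V_GS = V_G − I_D·R_S = 3.19 − 1.2·I_D.
Substituting gives 2.38·I_D² − 10.1·I_D + 8.79 = 0, with roots I_D = 1.21 or 3.06 mA.
The root I_D = 3.06 mA gives V_GS = -0.481 V ≤ V_t, so take I_D = 1.21 mA.
Then V_GS = 1.74 V and V_DS = V_DD − I_D(R_D+R_S) = 10 − 1.21×2.2 = 7.34 V.
Saturation requires V_DS ≥ V_GS − V_t = 0.856 V; 7.34 ≥ 0.856 ✓.

I_D ≈ 1.2 mA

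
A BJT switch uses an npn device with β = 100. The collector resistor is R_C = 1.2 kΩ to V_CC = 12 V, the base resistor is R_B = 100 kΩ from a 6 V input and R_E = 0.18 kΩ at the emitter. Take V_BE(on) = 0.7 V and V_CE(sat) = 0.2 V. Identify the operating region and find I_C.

active; I_C ≈ 4.5 mA

Assume active. Base-emitter loop: I_B = (V_BB − V_BE)/(R_B + (β+1)R_E) = (6 − 0.7)/(100 + 101×0.18) = 0.0448 mA.
I_C = β·I_B = 100×0.0448 = 4.48 mA.
V_CE = V_CC − I_C·R_C − I_E·R_E = 12 − 4.48×1.2 − 4.53×0.18 = 5.8 V > V_CE(sat), so the active-region assumption holds.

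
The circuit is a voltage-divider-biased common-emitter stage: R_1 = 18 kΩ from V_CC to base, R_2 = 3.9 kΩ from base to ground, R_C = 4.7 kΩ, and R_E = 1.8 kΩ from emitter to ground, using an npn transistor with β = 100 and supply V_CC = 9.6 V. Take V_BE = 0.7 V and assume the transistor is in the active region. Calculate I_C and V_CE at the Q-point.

I_C ≈ 0.55 mA, V_CE ≈ 6 V

Thevenize the base divider: V_Th = V_CC·R_2/(R_1+R_2) = 9.6×3.9/21.9 = 1.71 V, R_Th = R_1‖R_2 = 3.21 kΩ.
Base-emitter loop: V_Th = I_B·R_Th + V_BE + (β+1)I_B·R_E, so I_B = (1.71 − 0.7) / (3.21 + 101×1.8) = 0.00546 mA.
I_C = β·I_B = 100×0.00546 = 0.546 mA, and I_E = (β+1)I_B = 0.551 mA.
V_CE = V_CC − I_C·R_C − I_E·R_E = 9.6 − 0.546×4.7 − 0.551×1.8 = 6.04 V.
V_CE = 6.04 V > 0.2 V confirms active-region operation.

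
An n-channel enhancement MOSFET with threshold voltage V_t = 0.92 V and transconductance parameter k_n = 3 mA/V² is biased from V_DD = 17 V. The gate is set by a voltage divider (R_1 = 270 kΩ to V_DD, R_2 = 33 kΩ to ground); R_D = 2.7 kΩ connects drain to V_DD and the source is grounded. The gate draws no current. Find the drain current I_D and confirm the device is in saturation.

V_G = V_DD·R_2/(R_1+R_2) = 17×33/303 = 1.85 V. With the source grounded, V_GS = V_G = 1.85 V.
Assume saturation: I_D = (k_n/2)(V_GS − V_t)² = (3/2)×(1.85 − 0.92)² = 1.5×0.931² = 1.3 mA.
V_DS = V_DD − I_D·R_D = 17 − 1.3×2.7 = 13.5 V.
Saturation requires V_DS ≥ V_GS − V_t = 0.931 V; 13.5 ≥ 0.931 ✓.

I_D ≈ 1.3 mA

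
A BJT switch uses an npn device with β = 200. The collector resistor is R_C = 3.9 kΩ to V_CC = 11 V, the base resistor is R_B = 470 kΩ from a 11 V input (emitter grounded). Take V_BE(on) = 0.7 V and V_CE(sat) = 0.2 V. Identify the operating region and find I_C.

Assume active: I_B = (11 − 0.7)/470 = 0.0219 mA, giving I_C = β·I_B = 4.38 mA.
But then V_CE = 11 − 4.38×3.9 = -6.09 V < V_CE(sat) = 0.2 V — impossible in the active region.
So the transistor is saturated. With V_CE = 0.2 V, I_C = (V_CC − 0.2)/R_C = 10.8/3.9 = 2.77 mA.
Check: β·I_B = 4.38 mA > I_C = 2.77 mA, confirming saturation.

saturation; I_C ≈ 2.8 mA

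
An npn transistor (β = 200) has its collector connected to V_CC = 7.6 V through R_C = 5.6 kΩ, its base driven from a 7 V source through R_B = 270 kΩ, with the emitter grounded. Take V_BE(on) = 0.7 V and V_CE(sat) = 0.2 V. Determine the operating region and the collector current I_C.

Assume active: I_B = (7 − 0.7)/270 = 0.0233 mA, giving I_C = β·I_B = 4.67 mA.
But then V_CE = 7.6 − 4.67×5.6 = -18.5 V < V_CE(sat) = 0.2 V — impossible in the active region.
So the transistor is saturated. With V_CE = 0.2 V, I_C = (V_CC − 0.2)/R_C = 7.4/5.6 = 1.32 mA.
Check: β·I_B = 4.67 mA > I_C = 1.32 mA, confirming saturation.

saturation; I_C ≈ 1.3 mA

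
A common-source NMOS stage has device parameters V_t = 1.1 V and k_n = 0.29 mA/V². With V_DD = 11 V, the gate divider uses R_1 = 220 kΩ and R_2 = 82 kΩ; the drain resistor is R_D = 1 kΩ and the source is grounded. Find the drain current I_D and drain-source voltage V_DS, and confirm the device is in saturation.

V_G = V_DD·R_2/(R_1+R_2) = 11×82/302 = 2.99 V. With the source grounded, V_GS = V_G = 2.99 V.
Assume saturation: I_D = (k_n/2)(V_GS − V_t)² = (0.29/2)×(2.99 − 1.1)² = 0.145×1.89² = 0.516 mA.
V_DS = V_DD − I_D·R_D = 11 − 0.516×1 = 10.5 V.
Saturation requires V_DS ≥ V_GS − V_t = 1.89 V; 10.5 ≥ 1.89 ✓.

I_D ≈ 0.52 mA, V_DS ≈ 10 V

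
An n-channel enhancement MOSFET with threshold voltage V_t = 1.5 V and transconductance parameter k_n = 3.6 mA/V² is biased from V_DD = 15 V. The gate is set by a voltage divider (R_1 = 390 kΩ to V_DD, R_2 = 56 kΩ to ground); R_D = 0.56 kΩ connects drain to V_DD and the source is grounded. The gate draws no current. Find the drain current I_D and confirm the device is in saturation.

V_G = V_DD·R_2/(R_1+R_2) = 15×56/446 = 1.88 V. With the source grounded, V_GS = V_G = 1.88 V.
Assume saturation: I_D = (k_n/2)(V_GS − V_t)² = (3.6/2)×(1.88 − 1.5)² = 1.8×0.383² = 0.265 mA.
V_DS = V_DD − I_D·R_D = 15 − 0.265×0.56 = 14.9 V.
Saturation requires V_DS ≥ V_GS − V_t = 0.383 V; 14.9 ≥ 0.383 ✓.

I_D ≈ 0.26 mA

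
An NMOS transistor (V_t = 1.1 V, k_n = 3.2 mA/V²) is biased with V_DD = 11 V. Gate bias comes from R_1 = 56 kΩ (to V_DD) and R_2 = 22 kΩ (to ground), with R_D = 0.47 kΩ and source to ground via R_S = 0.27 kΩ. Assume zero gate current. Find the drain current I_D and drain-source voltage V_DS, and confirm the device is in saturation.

V_G = V_DD·R_2/(R_1+R_2) = 11×22/78 = 3.1 V.
Assume saturation: I_D = (k_n/2)(V_GS − V_t)² with V_GS = V_G − I_D·R_S = 3.1 − 0.27·I_D.
Substituting gives 0.117·I_D² − 2.73·I_D + 6.42 = 0, with roots I_D = 2.65 or 20.8 mA.
The root I_D = 20.8 mA gives V_GS = -2.5 V ≤ V_t, so take I_D = 2.65 mA.
Then V_GS = 2.39 V and V_DS = V_DD − I_D(R_D+R_S) = 11 − 2.65×0.74 = 9.04 V.
Saturation requires V_DS ≥ V_GS − V_t = 1.29 V; 9.04 ≥ 1.29 ✓.

I_D ≈ 2.7 mA, V_DS ≈ 9 V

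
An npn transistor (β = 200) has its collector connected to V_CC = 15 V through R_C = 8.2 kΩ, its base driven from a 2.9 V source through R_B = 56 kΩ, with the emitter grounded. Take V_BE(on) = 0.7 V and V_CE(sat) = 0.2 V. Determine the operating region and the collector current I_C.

Assume active: I_B = (2.9 − 0.7)/56 = 0.0393 mA, giving I_C = β·I_B = 7.86 mA.
But then V_CE = 15 − 7.86×8.2 = -49.4 V < V_CE(sat) = 0.2 V — impossible in the active region.
So the transistor is saturated. With V_CE = 0.2 V, I_C = (V_CC − 0.2)/R_C = 14.8/8.2 = 1.8 mA.
Check: β·I_B = 7.86 mA > I_C = 1.8 mA, confirming saturation.

saturation; I_C ≈ 1.8 mA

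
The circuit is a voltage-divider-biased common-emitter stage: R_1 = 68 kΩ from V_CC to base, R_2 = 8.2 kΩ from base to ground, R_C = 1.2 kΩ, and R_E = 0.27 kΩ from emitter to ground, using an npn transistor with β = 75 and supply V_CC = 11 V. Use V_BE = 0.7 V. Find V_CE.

Thevenize the base divider: V_Th = V_CC·R_2/(R_1+R_2) = 11×8.2/76.2 = 1.18 V, R_Th = R_1‖R_2 = 7.32 kΩ.
Base-emitter loop: V_Th = I_B·R_Th + V_BE + (β+1)I_B·R_E, so I_B = (1.18 − 0.7) / (7.32 + 76×0.27) = 0.0174 mA.
I_C = β·I_B = 75×0.0174 = 1.3 mA, and I_E = (β+1)I_B = 1.32 mA.
V_CE = V_CC − I_C·R_C − I_E·R_E = 11 − 1.3×1.2 − 1.32×0.27 = 9.08 V.
V_CE = 9.08 V > 0.2 V confirms active-region operation.

V_CE ≈ 9.1 V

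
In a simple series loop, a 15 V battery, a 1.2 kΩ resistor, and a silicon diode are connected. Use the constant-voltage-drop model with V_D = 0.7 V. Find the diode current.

I ≈ 12 mA

KVL around the loop: 15 = V_D + I·R = 0.7 + I × 1.2 kΩ.
So I = (15 − 0.7) / 1.2 kΩ = 14.3 / 1.2 = 11.9 mA.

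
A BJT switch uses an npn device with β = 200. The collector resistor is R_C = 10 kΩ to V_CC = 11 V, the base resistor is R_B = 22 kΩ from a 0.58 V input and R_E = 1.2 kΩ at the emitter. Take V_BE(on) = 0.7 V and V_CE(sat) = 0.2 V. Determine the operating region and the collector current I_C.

cutoff; I_C ≈ 0

V_BB = 0.58 V ≤ V_BE(on) = 0.7 V, so the base-emitter junction is not forward biased.
The transistor is in cutoff: I_B = I_C = 0.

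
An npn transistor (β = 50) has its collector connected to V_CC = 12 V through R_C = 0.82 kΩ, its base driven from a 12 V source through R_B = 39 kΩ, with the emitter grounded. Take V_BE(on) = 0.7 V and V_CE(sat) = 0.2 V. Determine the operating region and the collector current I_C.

saturation; I_C ≈ 14 mA

Assume active: I_B = (12 − 0.7)/39 = 0.29 mA, giving I_C = β·I_B = 14.5 mA.
But then V_CE = 12 − 14.5×0.82 = 0.121 V < V_CE(sat) = 0.2 V — impossible in the active region.
So the transistor is saturated. With V_CE = 0.2 V, I_C = (V_CC − 0.2)/R_C = 11.8/0.82 = 14.4 mA.
Check: β·I_B = 14.5 mA > I_C = 14.4 mA, confirming saturation.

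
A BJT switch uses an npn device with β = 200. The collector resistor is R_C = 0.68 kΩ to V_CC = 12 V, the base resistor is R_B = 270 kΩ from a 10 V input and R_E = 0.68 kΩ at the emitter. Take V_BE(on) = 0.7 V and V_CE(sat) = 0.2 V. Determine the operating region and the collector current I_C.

active; I_C ≈ 4.6 mA

Assume active. Base-emitter loop: I_B = (V_BB − V_BE)/(R_B + (β+1)R_E) = (10 − 0.7)/(270 + 201×0.68) = 0.0229 mA.
I_C = β·I_B = 200×0.0229 = 4.57 mA.
V_CE = V_CC − I_C·R_C − I_E·R_E = 12 − 4.57×0.68 − 4.6×0.68 = 5.76 V > V_CE(sat), so the active-region assumption holds.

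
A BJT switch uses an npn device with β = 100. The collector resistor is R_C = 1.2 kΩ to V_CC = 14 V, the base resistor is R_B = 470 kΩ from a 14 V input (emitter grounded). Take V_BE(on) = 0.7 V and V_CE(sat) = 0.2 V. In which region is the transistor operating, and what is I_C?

active; I_C ≈ 2.8 mA

Assume active. Base-emitter loop: I_B = (V_BB − V_BE)/R_B = (14 − 0.7)/470 = 0.0283 mA.
I_C = β·I_B = 100×0.0283 = 2.83 mA.
V_CE = V_CC − I_C·R_C = 14 − 2.83×1.2 = 10.6 V > V_CE(sat), so the active-region assumption holds.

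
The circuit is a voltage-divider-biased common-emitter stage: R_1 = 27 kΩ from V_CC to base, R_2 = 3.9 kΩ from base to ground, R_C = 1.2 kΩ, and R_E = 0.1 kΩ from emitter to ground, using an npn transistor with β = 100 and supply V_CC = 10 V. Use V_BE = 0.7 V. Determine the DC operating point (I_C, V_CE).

Thevenize the base divider: V_Th = V_CC·R_2/(R_1+R_2) = 10×3.9/30.9 = 1.26 V, R_Th = R_1‖R_2 = 3.41 kΩ.
Base-emitter loop: V_Th = I_B·R_Th + V_BE + (β+1)I_B·R_E, so I_B = (1.26 − 0.7) / (3.41 + 101×0.1) = 0.0416 mA.
I_C = β·I_B = 100×0.0416 = 4.16 mA, and I_E = (β+1)I_B = 4.2 mA.
V_CE = V_CC − I_C·R_C − I_E·R_E = 10 − 4.16×1.2 − 4.2×0.1 = 4.59 V.
V_CE = 4.59 V > 0.2 V confirms active-region operation.

I_C ≈ 4.2 mA, V_CE ≈ 4.6 V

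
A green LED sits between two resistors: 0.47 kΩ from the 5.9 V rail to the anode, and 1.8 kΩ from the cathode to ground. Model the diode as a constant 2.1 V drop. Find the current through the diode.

The two resistors are in series with the diode, so KVL gives 5.9 = I·0.47 + 2.1 + I·1.8.
I = (5.9 − 2.1) / (0.47 + 1.8) kΩ = 3.8 / 2.27 = 1.67 mA.

I ≈ 1.7 mA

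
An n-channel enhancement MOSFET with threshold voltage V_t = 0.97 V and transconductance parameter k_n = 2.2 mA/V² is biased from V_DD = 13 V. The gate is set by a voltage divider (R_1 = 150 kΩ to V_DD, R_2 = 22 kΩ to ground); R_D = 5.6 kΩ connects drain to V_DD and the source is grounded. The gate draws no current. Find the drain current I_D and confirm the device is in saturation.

V_G = V_DD·R_2/(R_1+R_2) = 13×22/172 = 1.66 V. With the source grounded, V_GS = V_G = 1.66 V.
Assume saturation: I_D = (k_n/2)(V_GS − V_t)² = (2.2/2)×(1.66 − 0.97)² = 1.1×0.693² = 0.528 mA.
V_DS = V_DD − I_D·R_D = 13 − 0.528×5.6 = 10 V.
Saturation requires V_DS ≥ V_GS − V_t = 0.693 V; 10 ≥ 0.693 ✓.

I_D ≈ 0.53 mA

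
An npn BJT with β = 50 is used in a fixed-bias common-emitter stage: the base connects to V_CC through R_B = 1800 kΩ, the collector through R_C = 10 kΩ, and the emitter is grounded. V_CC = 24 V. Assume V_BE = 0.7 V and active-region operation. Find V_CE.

V_CE ≈ 18 V

Base loop: V_CC = I_B·R_B + V_BE, so I_B = (24 − 0.7)/1800 kΩ = 0.0129 mA.
In the active region I_C = β·I_B = 50 × 0.0129 = 0.647 mA.
Collector loop: V_CE = V_CC − I_C·R_C = 24 − 0.647×10 = 17.5 V.
Since V_CE = 17.5 V > V_CE(sat) ≈ 0.2 V, the transistor is in the active region as assumed.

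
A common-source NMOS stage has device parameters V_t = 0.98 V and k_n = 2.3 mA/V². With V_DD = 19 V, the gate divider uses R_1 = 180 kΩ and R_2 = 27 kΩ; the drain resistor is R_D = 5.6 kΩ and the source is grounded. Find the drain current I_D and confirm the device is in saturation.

I_D ≈ 2.6 mA

V_G = V_DD·R_2/(R_1+R_2) = 19×27/207 = 2.48 V. With the source grounded, V_GS = V_G = 2.48 V.
Assume saturation: I_D = (k_n/2)(V_GS − V_t)² = (2.3/2)×(2.48 − 0.98)² = 1.15×1.5² = 2.58 mA.
V_DS = V_DD − I_D·R_D = 19 − 2.58×5.6 = 4.54 V.
Saturation requires V_DS ≥ V_GS − V_t = 1.5 V; 4.54 ≥ 1.5 ✓.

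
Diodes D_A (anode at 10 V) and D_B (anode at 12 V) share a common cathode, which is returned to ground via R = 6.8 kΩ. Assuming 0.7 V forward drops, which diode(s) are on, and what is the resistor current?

Only D_B conducts; I_R ≈ 1.7 mA

Assume both conduct. Then node N would need to be at both 10−0.7 = 9.3 V and 12−0.7 = 11.3 V, which is impossible.
Assume only D_B conducts: V_N = 12 − 0.7 = 11.3 V, so I_R = 11.3/6.8 = 1.66 mA.
Check D_A: its anode-to-cathode voltage is 10 − 11.3 = -1.3 V < 0.7 V, so it is off. The assumption is consistent.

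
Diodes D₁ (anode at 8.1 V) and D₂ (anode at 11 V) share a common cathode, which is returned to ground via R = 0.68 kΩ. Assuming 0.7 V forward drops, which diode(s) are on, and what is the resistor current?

Assume both conduct. Then node N would need to be at both 8.1−0.7 = 7.4 V and 11−0.7 = 10.3 V, which is impossible.
Assume only D₂ conducts: V_N = 11 − 0.7 = 10.3 V, so I_R = 10.3/0.68 = 15.1 mA.
Check D₁: its anode-to-cathode voltage is 8.1 − 10.3 = -2.2 V < 0.7 V, so it is off. The assumption is consistent.

Only D₂ conducts; I_R ≈ 15 mA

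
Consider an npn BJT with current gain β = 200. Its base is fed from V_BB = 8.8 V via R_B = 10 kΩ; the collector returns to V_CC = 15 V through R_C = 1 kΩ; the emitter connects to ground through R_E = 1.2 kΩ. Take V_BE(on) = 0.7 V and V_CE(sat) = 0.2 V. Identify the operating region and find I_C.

Assume active. Base-emitter loop: I_B = (V_BB − V_BE)/(R_B + (β+1)R_E) = (8.8 − 0.7)/(10 + 201×1.2) = 0.0322 mA.
I_C = β·I_B = 200×0.0322 = 6.45 mA.
V_CE = V_CC − I_C·R_C − I_E·R_E = 15 − 6.45×1 − 6.48×1.2 = 0.773 V > V_CE(sat), so the active-region assumption holds.

active; I_C ≈ 6.4 mA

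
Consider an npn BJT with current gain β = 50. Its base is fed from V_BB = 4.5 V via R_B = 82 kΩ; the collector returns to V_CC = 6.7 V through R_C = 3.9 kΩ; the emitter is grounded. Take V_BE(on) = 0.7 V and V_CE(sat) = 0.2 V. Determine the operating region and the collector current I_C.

saturation; I_C ≈ 1.7 mA

Assume active: I_B = (4.5 − 0.7)/82 = 0.0463 mA, giving I_C = β·I_B = 2.32 mA.
But then V_CE = 6.7 − 2.32×3.9 = -2.34 V < V_CE(sat) = 0.2 V — impossible in the active region.
So the transistor is saturated. With V_CE = 0.2 V, I_C = (V_CC − 0.2)/R_C = 6.5/3.9 = 1.67 mA.
Check: β·I_B = 2.32 mA > I_C = 1.67 mA, confirming saturation.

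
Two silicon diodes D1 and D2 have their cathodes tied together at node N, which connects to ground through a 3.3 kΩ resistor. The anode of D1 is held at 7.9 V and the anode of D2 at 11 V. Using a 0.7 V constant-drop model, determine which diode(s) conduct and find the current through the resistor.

Only D2 conducts; I_R ≈ 3.1 mA

Assume both conduct. Then node N would need to be at both 7.9−0.7 = 7.2 V and 11−0.7 = 10.3 V, which is impossible.
Assume only D2 conducts: V_N = 11 − 0.7 = 10.3 V, so I_R = 10.3/3.3 = 3.12 mA.
Check D1: its anode-to-cathode voltage is 7.9 − 10.3 = -2.4 V < 0.7 V, so it is off. The assumption is consistent.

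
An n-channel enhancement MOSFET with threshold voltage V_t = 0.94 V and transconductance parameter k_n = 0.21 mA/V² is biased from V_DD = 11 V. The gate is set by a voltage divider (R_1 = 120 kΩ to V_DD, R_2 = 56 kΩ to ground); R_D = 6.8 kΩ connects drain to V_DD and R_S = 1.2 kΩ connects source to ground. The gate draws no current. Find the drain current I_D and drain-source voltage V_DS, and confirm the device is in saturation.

V_G = V_DD·R_2/(R_1+R_2) = 11×56/176 = 3.5 V.
Assume saturation: I_D = (k_n/2)(V_GS − V_t)² with V_GS = V_G − I_D·R_S = 3.5 − 1.2·I_D.
Substituting gives 0.151·I_D² − 1.65·I_D + 0.688 = 0, with roots I_D = 0.436 or 10.4 mA.
The root I_D = 10.4 mA gives V_GS = -9.03 V ≤ V_t, so take I_D = 0.436 mA.
Then V_GS = 2.98 V and V_DS = V_DD − I_D(R_D+R_S) = 11 − 0.436×8 = 7.51 V.
Saturation requires V_DS ≥ V_GS − V_t = 2.04 V; 7.51 ≥ 2.04 ✓.

I_D ≈ 0.44 mA, V_DS ≈ 7.5 V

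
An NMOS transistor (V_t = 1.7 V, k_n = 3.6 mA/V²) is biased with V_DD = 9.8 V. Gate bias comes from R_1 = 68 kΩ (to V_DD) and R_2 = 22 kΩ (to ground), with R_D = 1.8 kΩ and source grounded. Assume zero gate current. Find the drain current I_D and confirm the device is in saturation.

V_G = V_DD·R_2/(R_1+R_2) = 9.8×22/90 = 2.4 V. With the source grounded, V_GS = V_G = 2.4 V.
Assume saturation: I_D = (k_n/2)(V_GS − V_t)² = (3.6/2)×(2.4 − 1.7)² = 1.8×0.696² = 0.871 mA.
V_DS = V_DD − I_D·R_D = 9.8 − 0.871×1.8 = 8.23 V.
Saturation requires V_DS ≥ V_GS − V_t = 0.696 V; 8.23 ≥ 0.696 ✓.

I_D ≈ 0.87 mA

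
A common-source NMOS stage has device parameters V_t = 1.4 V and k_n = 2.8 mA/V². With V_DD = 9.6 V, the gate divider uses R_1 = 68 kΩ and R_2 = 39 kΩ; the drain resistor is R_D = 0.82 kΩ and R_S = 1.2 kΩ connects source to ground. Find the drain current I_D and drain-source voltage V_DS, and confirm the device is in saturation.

V_G = V_DD·R_2/(R_1+R_2) = 9.6×39/107 = 3.5 V.
Assume saturation: I_D = (k_n/2)(V_GS − V_t)² with V_GS = V_G − I_D·R_S = 3.5 − 1.2·I_D.
Substituting gives 2.02·I_D² − 8.05·I_D + 6.17 = 0, with roots I_D = 1.03 or 2.96 mA.
The root I_D = 2.96 mA gives V_GS = -0.0543 V ≤ V_t, so take I_D = 1.03 mA.
Then V_GS = 2.26 V and V_DS = V_DD − I_D(R_D+R_S) = 9.6 − 1.03×2.02 = 7.51 V.
Saturation requires V_DS ≥ V_GS − V_t = 0.859 V; 7.51 ≥ 0.859 ✓.

I_D ≈ 1 mA, V_DS ≈ 7.5 V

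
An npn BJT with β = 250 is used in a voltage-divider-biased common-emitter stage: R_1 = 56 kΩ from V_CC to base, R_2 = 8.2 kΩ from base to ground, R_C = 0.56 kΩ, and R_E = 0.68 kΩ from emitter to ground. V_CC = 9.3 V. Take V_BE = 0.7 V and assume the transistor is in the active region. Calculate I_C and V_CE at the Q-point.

I_C ≈ 0.69 mA, V_CE ≈ 8.4 V

Thevenize the base divider: V_Th = V_CC·R_2/(R_1+R_2) = 9.3×8.2/64.2 = 1.19 V, R_Th = R_1‖R_2 = 7.15 kΩ.
Base-emitter loop: V_Th = I_B·R_Th + V_BE + (β+1)I_B·R_E, so I_B = (1.19 − 0.7) / (7.15 + 251×0.68) = 0.00274 mA.
I_C = β·I_B = 250×0.00274 = 0.686 mA, and I_E = (β+1)I_B = 0.689 mA.
V_CE = V_CC − I_C·R_C − I_E·R_E = 9.3 − 0.686×0.56 − 0.689×0.68 = 8.45 V.
V_CE = 8.45 V > 0.2 V confirms active-region operation.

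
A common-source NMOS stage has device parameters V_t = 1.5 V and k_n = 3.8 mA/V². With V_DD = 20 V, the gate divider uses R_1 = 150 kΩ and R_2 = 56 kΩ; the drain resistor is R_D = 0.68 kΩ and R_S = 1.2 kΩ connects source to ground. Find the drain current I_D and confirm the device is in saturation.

V_G = V_DD·R_2/(R_1+R_2) = 20×56/206 = 5.44 V.
Assume saturation: I_D = (k_n/2)(V_GS − V_t)² with V_GS = V_G − I_D·R_S = 5.44 − 1.2·I_D.
Substituting gives 2.74·I_D² − 19·I_D + 29.4 = 0, with roots I_D = 2.35 or 4.57 mA.
The root I_D = 4.57 mA gives V_GS = -0.0515 V ≤ V_t, so take I_D = 2.35 mA.
Then V_GS = 2.61 V and V_DS = V_DD − I_D(R_D+R_S) = 20 − 2.35×1.88 = 15.6 V.
Saturation requires V_DS ≥ V_GS − V_t = 1.11 V; 15.6 ≥ 1.11 ✓.

I_D ≈ 2.4 mA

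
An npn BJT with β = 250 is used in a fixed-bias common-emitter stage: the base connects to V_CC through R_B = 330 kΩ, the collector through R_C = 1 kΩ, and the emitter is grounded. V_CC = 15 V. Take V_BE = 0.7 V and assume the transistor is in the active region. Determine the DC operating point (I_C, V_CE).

I_C ≈ 11 mA, V_CE ≈ 4.2 V

Base loop: V_CC = I_B·R_B + V_BE, so I_B = (15 − 0.7)/330 kΩ = 0.0433 mA.
In the active region I_C = β·I_B = 250 × 0.0433 = 10.8 mA.
Collector loop: V_CE = V_CC − I_C·R_C = 15 − 10.8×1 = 4.17 V.
Since V_CE = 4.17 V > V_CE(sat) ≈ 0.2 V, the transistor is in the active region as assumed.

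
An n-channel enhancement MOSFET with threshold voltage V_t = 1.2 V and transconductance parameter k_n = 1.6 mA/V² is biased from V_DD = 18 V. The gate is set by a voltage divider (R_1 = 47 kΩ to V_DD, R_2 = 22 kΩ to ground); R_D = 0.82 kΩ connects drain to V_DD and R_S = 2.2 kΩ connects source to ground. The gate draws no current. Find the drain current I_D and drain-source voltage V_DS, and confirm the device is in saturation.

I_D ≈ 1.5 mA, V_DS ≈ 14 V

V_G = V_DD·R_2/(R_1+R_2) = 18×22/69 = 5.74 V.
Assume saturation: I_D = (k_n/2)(V_GS − V_t)² with V_GS = V_G − I_D·R_S = 5.74 − 2.2·I_D.
Substituting gives 3.87·I_D² − 17·I_D + 16.5 = 0, with roots I_D = 1.45 or 2.93 mA.
The root I_D = 2.93 mA gives V_GS = -0.715 V ≤ V_t, so take I_D = 1.45 mA.
Then V_GS = 2.55 V and V_DS = V_DD − I_D(R_D+R_S) = 18 − 1.45×3.02 = 13.6 V.
Saturation requires V_DS ≥ V_GS − V_t = 1.35 V; 13.6 ≥ 1.35 ✓.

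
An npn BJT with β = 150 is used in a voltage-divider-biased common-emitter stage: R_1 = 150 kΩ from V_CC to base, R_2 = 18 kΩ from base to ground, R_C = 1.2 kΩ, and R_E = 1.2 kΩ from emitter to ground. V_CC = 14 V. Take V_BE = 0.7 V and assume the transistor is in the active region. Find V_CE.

V_CE ≈ 13 V

Thevenize the base divider: V_Th = V_CC·R_2/(R_1+R_2) = 14×18/168 = 1.5 V, R_Th = R_1‖R_2 = 16.1 kΩ.
Base-emitter loop: V_Th = I_B·R_Th + V_BE + (β+1)I_B·R_E, so I_B = (1.5 − 0.7) / (16.1 + 151×1.2) = 0.00406 mA.
I_C = β·I_B = 150×0.00406 = 0.608 mA, and I_E = (β+1)I_B = 0.612 mA.
V_CE = V_CC − I_C·R_C − I_E·R_E = 14 − 0.608×1.2 − 0.612×1.2 = 12.5 V.
V_CE = 12.5 V > 0.2 V confirms active-region operation.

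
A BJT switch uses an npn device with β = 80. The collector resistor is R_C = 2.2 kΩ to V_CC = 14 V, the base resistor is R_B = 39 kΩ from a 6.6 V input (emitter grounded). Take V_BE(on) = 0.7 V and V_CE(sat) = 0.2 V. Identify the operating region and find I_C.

saturation; I_C ≈ 6.3 mA

Assume active: I_B = (6.6 − 0.7)/39 = 0.151 mA, giving I_C = β·I_B = 12.1 mA.
But then V_CE = 14 − 12.1×2.2 = -12.6 V < V_CE(sat) = 0.2 V — impossible in the active region.
So the transistor is saturated. With V_CE = 0.2 V, I_C = (V_CC − 0.2)/R_C = 13.8/2.2 = 6.27 mA.
Check: β·I_B = 12.1 mA > I_C = 6.27 mA, confirming saturation.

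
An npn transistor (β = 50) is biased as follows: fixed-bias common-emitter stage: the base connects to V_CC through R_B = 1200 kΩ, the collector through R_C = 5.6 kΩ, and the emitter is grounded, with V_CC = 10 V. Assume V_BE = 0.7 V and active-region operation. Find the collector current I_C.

I_C ≈ 0.39 mA

Base loop: V_CC = I_B·R_B + V_BE, so I_B = (10 − 0.7)/1200 kΩ = 0.00775 mA.
In the active region I_C = β·I_B = 50 × 0.00775 = 0.388 mA.
Collector loop: V_CE = V_CC − I_C·R_C = 10 − 0.388×5.6 = 7.83 V.
Since V_CE = 7.83 V > V_CE(sat) ≈ 0.2 V, the transistor is in the active region as assumed.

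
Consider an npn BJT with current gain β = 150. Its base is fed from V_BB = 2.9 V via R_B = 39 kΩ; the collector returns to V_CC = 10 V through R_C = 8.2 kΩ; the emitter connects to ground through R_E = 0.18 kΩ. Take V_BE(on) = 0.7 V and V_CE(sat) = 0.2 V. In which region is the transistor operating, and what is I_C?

Assume active: I_B = (2.9 − 0.7)/(39 + 151×0.18) = 0.0332 mA, I_C = β·I_B = 4.99 mA.
Then V_CE = 10 − 4.99×8.2 − 5.02×0.18 = -31.8 V < 0.2 V — the active assumption fails.
Re-solve with V_CE = 0.2 V. KCL at the emitter: V_E/R_E = (V_BB−0.7−V_E)/R_B + (V_CC−0.2−V_E)/R_C, giving V_E = 0.219 V.
I_C = (V_CC − 0.2 − V_E)/R_C = (9.8 − 0.219)/8.2 = 1.17 mA.
Check: I_B = (2.2 − 0.219)/39 = 0.0508 mA, and β·I_B = 7.62 mA > I_C, confirming saturation.

saturation; I_C ≈ 1.2 mA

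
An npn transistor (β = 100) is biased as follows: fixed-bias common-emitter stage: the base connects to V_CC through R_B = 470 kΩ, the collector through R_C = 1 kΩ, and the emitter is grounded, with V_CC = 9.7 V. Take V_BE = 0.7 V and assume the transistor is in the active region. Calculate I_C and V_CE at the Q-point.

Base loop: V_CC = I_B·R_B + V_BE, so I_B = (9.7 − 0.7)/470 kΩ = 0.0191 mA.
In the active region I_C = β·I_B = 100 × 0.0191 = 1.91 mA.
Collector loop: V_CE = V_CC − I_C·R_C = 9.7 − 1.91×1 = 7.79 V.
Since V_CE = 7.79 V > V_CE(sat) ≈ 0.2 V, the transistor is in the active region as assumed.

I_C ≈ 1.9 mA, V_CE ≈ 7.8 V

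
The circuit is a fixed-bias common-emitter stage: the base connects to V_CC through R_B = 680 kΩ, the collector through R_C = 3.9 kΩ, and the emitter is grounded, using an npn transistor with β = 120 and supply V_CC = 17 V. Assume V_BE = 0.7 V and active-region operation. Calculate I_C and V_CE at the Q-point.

I_C ≈ 2.9 mA, V_CE ≈ 5.8 V

Base loop: V_CC = I_B·R_B + V_BE, so I_B = (17 − 0.7)/680 kΩ = 0.024 mA.
In the active region I_C = β·I_B = 120 × 0.024 = 2.88 mA.
Collector loop: V_CE = V_CC − I_C·R_C = 17 − 2.88×3.9 = 5.78 V.
Since V_CE = 5.78 V > V_CE(sat) ≈ 0.2 V, the transistor is in the active region as assumed.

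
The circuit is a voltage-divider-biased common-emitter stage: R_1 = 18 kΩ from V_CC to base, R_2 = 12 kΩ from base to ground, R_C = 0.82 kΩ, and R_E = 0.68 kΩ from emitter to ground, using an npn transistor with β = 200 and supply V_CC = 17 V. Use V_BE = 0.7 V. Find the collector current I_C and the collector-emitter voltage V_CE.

Thevenize the base divider: V_Th = V_CC·R_2/(R_1+R_2) = 17×12/30 = 6.8 V, R_Th = R_1‖R_2 = 7.2 kΩ.
Base-emitter loop: V_Th = I_B·R_Th + V_BE + (β+1)I_B·R_E, so I_B = (6.8 − 0.7) / (7.2 + 201×0.68) = 0.0424 mA.
I_C = β·I_B = 200×0.0424 = 8.48 mA, and I_E = (β+1)I_B = 8.52 mA.
V_CE = V_CC − I_C·R_C − I_E·R_E = 17 − 8.48×0.82 − 8.52×0.68 = 4.25 V.
V_CE = 4.25 V > 0.2 V confirms active-region operation.

I_C ≈ 8.5 mA, V_CE ≈ 4.3 V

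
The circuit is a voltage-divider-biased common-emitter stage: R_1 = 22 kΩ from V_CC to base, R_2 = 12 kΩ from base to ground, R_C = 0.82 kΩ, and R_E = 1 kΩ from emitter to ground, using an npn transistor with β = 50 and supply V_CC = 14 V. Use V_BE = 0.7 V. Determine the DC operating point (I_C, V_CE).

Thevenize the base divider: V_Th = V_CC·R_2/(R_1+R_2) = 14×12/34 = 4.94 V, R_Th = R_1‖R_2 = 7.76 kΩ.
Base-emitter loop: V_Th = I_B·R_Th + V_BE + (β+1)I_B·R_E, so I_B = (4.94 − 0.7) / (7.76 + 51×1) = 0.0722 mA.
I_C = β·I_B = 50×0.0722 = 3.61 mA, and I_E = (β+1)I_B = 3.68 mA.
V_CE = V_CC − I_C·R_C − I_E·R_E = 14 − 3.61×0.82 − 3.68×1 = 7.36 V.
V_CE = 7.36 V > 0.2 V confirms active-region operation.

I_C ≈ 3.6 mA, V_CE ≈ 7.4 V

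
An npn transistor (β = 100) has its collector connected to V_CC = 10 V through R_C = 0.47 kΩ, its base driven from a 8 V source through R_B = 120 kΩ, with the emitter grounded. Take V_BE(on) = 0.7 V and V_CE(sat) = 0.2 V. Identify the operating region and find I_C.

active; I_C ≈ 6.1 mA

Assume active. Base-emitter loop: I_B = (V_BB − V_BE)/R_B = (8 − 0.7)/120 = 0.0608 mA.
I_C = β·I_B = 100×0.0608 = 6.08 mA.
V_CE = V_CC − I_C·R_C = 10 − 6.08×0.47 = 7.14 V > V_CE(sat), so the active-region assumption holds.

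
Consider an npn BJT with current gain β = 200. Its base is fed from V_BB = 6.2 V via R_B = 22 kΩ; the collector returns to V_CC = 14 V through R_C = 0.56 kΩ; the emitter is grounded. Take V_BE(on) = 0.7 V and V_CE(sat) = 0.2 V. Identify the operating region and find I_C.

Assume active: I_B = (6.2 − 0.7)/22 = 0.25 mA, giving I_C = β·I_B = 50 mA.
But then V_CE = 14 − 50×0.56 = -14 V < V_CE(sat) = 0.2 V — impossible in the active region.
So the transistor is saturated. With V_CE = 0.2 V, I_C = (V_CC − 0.2)/R_C = 13.8/0.56 = 24.6 mA.
Check: β·I_B = 50 mA > I_C = 24.6 mA, confirming saturation.

saturation; I_C ≈ 25 mA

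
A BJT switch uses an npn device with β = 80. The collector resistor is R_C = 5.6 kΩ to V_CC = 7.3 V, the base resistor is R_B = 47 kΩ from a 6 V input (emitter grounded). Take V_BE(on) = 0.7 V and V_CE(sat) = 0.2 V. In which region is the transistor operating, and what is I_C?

saturation; I_C ≈ 1.3 mA

Assume active: I_B = (6 − 0.7)/47 = 0.113 mA, giving I_C = β·I_B = 9.02 mA.
But then V_CE = 7.3 − 9.02×5.6 = -43.2 V < V_CE(sat) = 0.2 V — impossible in the active region.
So the transistor is saturated. With V_CE = 0.2 V, I_C = (V_CC − 0.2)/R_C = 7.1/5.6 = 1.27 mA.
Check: β·I_B = 9.02 mA > I_C = 1.27 mA, confirming saturation.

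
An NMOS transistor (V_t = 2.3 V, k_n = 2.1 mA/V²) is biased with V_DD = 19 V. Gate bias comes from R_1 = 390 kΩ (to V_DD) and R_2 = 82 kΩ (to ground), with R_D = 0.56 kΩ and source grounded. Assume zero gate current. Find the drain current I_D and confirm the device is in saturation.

V_G = V_DD·R_2/(R_1+R_2) = 19×82/472 = 3.3 V. With the source grounded, V_GS = V_G = 3.3 V.
Assume saturation: I_D = (k_n/2)(V_GS − V_t)² = (2.1/2)×(3.3 − 2.3)² = 1.05×1² = 1.05 mA.
V_DS = V_DD − I_D·R_D = 19 − 1.05×0.56 = 18.4 V.
Saturation requires V_DS ≥ V_GS − V_t = 1 V; 18.4 ≥ 1 ✓.

I_D ≈ 1.1 mA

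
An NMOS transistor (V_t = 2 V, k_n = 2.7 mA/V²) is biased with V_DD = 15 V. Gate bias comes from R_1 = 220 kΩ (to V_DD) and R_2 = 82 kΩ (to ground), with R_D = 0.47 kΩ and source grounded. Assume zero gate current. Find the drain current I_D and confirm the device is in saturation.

V_G = V_DD·R_2/(R_1+R_2) = 15×82/302 = 4.07 V. With the source grounded, V_GS = V_G = 4.07 V.
Assume saturation: I_D = (k_n/2)(V_GS − V_t)² = (2.7/2)×(4.07 − 2)² = 1.35×2.07² = 5.8 mA.
V_DS = V_DD − I_D·R_D = 15 − 5.8×0.47 = 12.3 V.
Saturation requires V_DS ≥ V_GS − V_t = 2.07 V; 12.3 ≥ 2.07 ✓.

I_D ≈ 5.8 mA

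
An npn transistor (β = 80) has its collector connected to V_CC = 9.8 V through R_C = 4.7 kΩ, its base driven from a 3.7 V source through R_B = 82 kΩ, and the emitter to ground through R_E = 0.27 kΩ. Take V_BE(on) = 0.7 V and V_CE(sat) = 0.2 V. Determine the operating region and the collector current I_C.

Assume active: I_B = (3.7 − 0.7)/(82 + 81×0.27) = 0.0289 mA, I_C = β·I_B = 2.31 mA.
Then V_CE = 9.8 − 2.31×4.7 − 2.34×0.27 = -1.69 V < 0.2 V — the active assumption fails.
Re-solve with V_CE = 0.2 V. KCL at the emitter: V_E/R_E = (V_BB−0.7−V_E)/R_B + (V_CC−0.2−V_E)/R_C, giving V_E = 0.529 V.
I_C = (V_CC − 0.2 − V_E)/R_C = (9.6 − 0.529)/4.7 = 1.93 mA.
Check: I_B = (3 − 0.529)/82 = 0.0301 mA, and β·I_B = 2.41 mA > I_C, confirming saturation.

saturation; I_C ≈ 1.9 mA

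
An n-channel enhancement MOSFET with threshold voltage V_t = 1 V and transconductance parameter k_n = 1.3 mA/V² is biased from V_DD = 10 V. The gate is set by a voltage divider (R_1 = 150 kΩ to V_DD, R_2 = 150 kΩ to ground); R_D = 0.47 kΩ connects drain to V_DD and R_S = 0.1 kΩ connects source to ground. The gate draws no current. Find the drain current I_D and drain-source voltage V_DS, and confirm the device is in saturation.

I_D ≈ 7.1 mA, V_DS ≈ 6 V

V_G = V_DD·R_2/(R_1+R_2) = 10×150/300 = 5 V.
Assume saturation: I_D = (k_n/2)(V_GS − V_t)² with V_GS = V_G − I_D·R_S = 5 − 0.1·I_D.
Substituting gives 0.0065·I_D² − 1.52·I_D + 10.4 = 0, with roots I_D = 7.05 or 227 mA.
The root I_D = 227 mA gives V_GS = -17.7 V ≤ V_t, so take I_D = 7.05 mA.
Then V_GS = 4.29 V and V_DS = V_DD − I_D(R_D+R_S) = 10 − 7.05×0.57 = 5.98 V.
Saturation requires V_DS ≥ V_GS − V_t = 3.29 V; 5.98 ≥ 3.29 ✓.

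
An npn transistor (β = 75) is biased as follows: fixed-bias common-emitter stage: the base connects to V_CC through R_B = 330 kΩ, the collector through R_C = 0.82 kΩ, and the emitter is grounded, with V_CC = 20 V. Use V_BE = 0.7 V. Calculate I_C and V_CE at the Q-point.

I_C ≈ 4.4 mA, V_CE ≈ 16 V

Base loop: V_CC = I_B·R_B + V_BE, so I_B = (20 − 0.7)/330 kΩ = 0.0585 mA.
In the active region I_C = β·I_B = 75 × 0.0585 = 4.39 mA.
Collector loop: V_CE = V_CC − I_C·R_C = 20 − 4.39×0.82 = 16.4 V.
Since V_CE = 16.4 V > V_CE(sat) ≈ 0.2 V, the transistor is in the active region as assumed.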